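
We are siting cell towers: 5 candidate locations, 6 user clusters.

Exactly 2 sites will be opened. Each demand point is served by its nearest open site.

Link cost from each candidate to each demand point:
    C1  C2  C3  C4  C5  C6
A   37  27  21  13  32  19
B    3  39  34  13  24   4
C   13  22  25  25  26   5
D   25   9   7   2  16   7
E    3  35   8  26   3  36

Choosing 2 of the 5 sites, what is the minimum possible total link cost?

31

Open {D, E}.
  C1→E 3, C2→D 9, C3→D 7, C4→D 2, C5→E 3, C6→D 7  ⇒ total 31.
Compare {B, D}: total 41.
Compare {C, D}: total 52.
No size-2 selection does better; minimum is 31.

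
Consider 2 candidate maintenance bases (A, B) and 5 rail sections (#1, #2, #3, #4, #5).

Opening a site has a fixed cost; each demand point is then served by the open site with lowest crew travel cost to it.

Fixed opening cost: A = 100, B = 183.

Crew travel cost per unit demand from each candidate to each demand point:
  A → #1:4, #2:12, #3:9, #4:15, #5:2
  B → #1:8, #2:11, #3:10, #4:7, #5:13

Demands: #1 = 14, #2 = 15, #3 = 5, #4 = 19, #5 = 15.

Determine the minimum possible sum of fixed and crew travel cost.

Open {A}: assign each demand point to its cheapest open site.
  #1→A 14×4=56, #2→A 15×12=180, #3→A 5×9=45, #4→A 19×15=285, #5→A 15×2=30
  crew travel cost 596, fixed 100 → total 696.
Compare {A, B}: crew travel cost 429 + fixed 283 = 712.
Compare {B}: crew travel cost 655 + fixed 183 = 838.

696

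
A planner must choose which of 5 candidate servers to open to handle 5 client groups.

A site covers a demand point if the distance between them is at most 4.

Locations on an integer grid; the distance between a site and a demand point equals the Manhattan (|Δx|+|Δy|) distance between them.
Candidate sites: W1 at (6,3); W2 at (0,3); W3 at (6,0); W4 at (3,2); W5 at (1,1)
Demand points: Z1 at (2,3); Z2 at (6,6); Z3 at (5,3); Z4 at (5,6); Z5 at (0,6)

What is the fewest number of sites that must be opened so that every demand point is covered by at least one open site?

Coverage sets (demand points within 4 of each site):
  W1: {Z1, Z2, Z3, Z4}
  W2: {Z1, Z5}
  W3: {Z3}
  W4: {Z1, Z3}
  W5: {Z1}
No single site covers all 5 demand points.
But {W1, W2} covers everything, so the minimum is 2.

2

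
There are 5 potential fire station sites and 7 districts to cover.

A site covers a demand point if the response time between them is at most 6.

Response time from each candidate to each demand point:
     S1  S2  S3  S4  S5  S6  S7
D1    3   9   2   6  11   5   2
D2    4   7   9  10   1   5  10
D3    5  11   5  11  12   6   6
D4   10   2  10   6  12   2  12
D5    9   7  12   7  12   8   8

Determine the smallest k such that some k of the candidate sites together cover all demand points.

3

Coverage sets (demand points within 6 of each site):
  D1: {S1, S3, S4, S6, S7}
  D2: {S1, S5, S6}
  D3: {S1, S3, S6, S7}
  D4: {S2, S4, S6}
  D5: {}
No 2 sites suffice: every size-2 union leaves at least one demand point uncovered.
But {D1, D2, D4} covers everything, so the minimum is 3.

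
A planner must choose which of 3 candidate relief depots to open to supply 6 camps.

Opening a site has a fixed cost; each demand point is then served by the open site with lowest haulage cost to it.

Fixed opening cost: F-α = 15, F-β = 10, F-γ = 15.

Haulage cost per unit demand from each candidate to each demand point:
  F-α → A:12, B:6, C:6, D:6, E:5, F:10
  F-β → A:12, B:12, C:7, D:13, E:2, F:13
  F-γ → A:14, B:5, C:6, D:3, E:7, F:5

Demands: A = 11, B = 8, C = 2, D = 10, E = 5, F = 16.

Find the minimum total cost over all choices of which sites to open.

Open {F-β, F-γ}: assign each demand point to its cheapest open site.
  A→F-β 11×12=132, B→F-γ 8×5=40, C→F-γ 2×6=12, D→F-γ 10×3=30, E→F-β 5×2=10, F→F-γ 16×5=80
  haulage cost 304, fixed 25 → total 329.
Compare {F-α, F-β, F-γ}: haulage cost 304 + fixed 40 = 344.
Compare {F-α, F-γ}: haulage cost 319 + fixed 30 = 349.
Compare {F-γ}: haulage cost 351 + fixed 15 = 366.
All other subsets cost ≥ 344. Minimum total cost: 329.

329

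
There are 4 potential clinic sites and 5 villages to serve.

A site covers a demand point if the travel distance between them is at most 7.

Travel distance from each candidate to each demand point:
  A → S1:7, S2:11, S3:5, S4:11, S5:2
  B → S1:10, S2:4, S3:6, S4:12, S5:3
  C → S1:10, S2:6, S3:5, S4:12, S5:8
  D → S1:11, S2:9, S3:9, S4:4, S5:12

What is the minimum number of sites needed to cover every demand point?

Coverage sets (demand points within 7 of each site):
  A: {S1, S3, S5}
  B: {S2, S3, S5}
  C: {S2, S3}
  D: {S4}
No 2 sites suffice: every size-2 union leaves at least one demand point uncovered.
But {A, B, D} covers everything, so the minimum is 3.

3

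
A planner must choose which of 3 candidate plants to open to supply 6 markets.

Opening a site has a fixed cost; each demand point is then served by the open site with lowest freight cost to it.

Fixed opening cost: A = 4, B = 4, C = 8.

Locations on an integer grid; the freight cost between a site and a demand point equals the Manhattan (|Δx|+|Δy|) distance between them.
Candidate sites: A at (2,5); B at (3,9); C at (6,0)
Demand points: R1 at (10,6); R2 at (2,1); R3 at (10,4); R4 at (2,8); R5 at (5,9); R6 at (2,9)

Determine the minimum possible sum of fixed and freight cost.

Open {A, B}: assign each demand point to its cheapest open site.
  R1→A 9, R2→A 4, R3→A 9, R4→B 2, R5→B 2, R6→B 1
  freight cost 27, fixed 8 → total 35.
Compare {A}: freight cost 36 + fixed 4 = 40.
Compare {B}: freight cost 36 + fixed 4 = 40.
Compare {B, C}: freight cost 28 + fixed 12 = 40.
All other subsets cost ≥ 40. Minimum total cost: 35.

35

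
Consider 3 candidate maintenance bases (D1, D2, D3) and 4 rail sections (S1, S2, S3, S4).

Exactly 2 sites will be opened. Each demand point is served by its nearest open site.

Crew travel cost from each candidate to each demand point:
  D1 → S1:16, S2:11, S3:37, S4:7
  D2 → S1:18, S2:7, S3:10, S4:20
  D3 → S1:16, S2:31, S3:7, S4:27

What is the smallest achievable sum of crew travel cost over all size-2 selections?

Open {D1, D2}.
  S1→D1 16, S2→D2 7, S3→D2 10, S4→D1 7  ⇒ total 40.
Compare {D1, D3}: total 41.
Compare {D2, D3}: total 50.

40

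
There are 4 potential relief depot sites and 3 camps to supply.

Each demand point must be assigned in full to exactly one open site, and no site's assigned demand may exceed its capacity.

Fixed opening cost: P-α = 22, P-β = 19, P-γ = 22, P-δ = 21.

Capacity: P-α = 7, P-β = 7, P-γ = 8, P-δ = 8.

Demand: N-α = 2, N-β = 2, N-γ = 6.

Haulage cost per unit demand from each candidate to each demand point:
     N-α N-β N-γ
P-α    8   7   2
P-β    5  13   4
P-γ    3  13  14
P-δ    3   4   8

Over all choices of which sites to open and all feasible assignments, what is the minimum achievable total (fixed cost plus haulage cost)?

69

Open {P-α, P-δ}; cheapest assignment that respects the capacities:
  P-α (cap 7, load 6): N-γ — cost 6×2 = 12
  P-δ (cap 8, load 4): N-α, N-β — cost 2×3 + 2×4 = 14
  Shipping 26, fixed 43 → total 69.
  Any other capacity-feasible assignment to {P-α, P-δ} ships for at least 26.
Compare {P-β, P-δ}: its best feasible assignment gives total 78.
Compare {P-α, P-γ}: its best feasible assignment gives total 88.
Every other set of open sites that can feasibly serve all demand totals ≥ 78 even under its best assignment. Minimum: 69.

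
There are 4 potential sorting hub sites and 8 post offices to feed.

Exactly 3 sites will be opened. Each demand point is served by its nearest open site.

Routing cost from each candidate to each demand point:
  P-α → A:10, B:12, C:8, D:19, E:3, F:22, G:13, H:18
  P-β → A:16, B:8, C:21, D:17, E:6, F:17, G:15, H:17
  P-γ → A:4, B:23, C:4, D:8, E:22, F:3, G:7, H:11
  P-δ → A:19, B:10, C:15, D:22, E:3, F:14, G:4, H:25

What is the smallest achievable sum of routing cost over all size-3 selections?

Open {P-β, P-γ, P-δ}.
  A→P-γ 4, B→P-β 8, C→P-γ 4, D→P-γ 8, E→P-δ 3, F→P-γ 3, G→P-δ 4, H→P-γ 11  ⇒ total 45.
Compare {P-α, P-γ, P-δ}: total 47.
Compare {P-α, P-β, P-γ}: total 48.
No size-3 selection does better; minimum is 45.

45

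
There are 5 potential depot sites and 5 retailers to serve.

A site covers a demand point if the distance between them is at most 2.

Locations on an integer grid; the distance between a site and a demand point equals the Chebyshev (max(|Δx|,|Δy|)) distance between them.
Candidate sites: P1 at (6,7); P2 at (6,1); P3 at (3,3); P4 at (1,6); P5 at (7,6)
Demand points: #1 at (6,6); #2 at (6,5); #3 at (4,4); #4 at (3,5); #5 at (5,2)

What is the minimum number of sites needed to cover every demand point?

Coverage sets (demand points within 2 of each site):
  P1: {#1, #2}
  P2: {#5}
  P3: {#3, #4, #5}
  P4: {#4}
  P5: {#1, #2}
No single site covers all 5 demand points.
But {P1, P3} covers everything, so the minimum is 2.

2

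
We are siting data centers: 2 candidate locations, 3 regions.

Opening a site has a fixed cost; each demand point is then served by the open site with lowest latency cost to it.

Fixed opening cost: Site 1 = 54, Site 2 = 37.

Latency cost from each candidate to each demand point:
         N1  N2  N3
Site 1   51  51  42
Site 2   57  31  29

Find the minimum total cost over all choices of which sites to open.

Open {Site 2}: assign each demand point to its cheapest open site.
  N1→Site 2 57, N2→Site 2 31, N3→Site 2 29
  latency cost 117, fixed 37 → total 154.
Compare {Site 1}: latency cost 144 + fixed 54 = 198.
Compare {Site 1, Site 2}: latency cost 111 + fixed 91 = 202.

154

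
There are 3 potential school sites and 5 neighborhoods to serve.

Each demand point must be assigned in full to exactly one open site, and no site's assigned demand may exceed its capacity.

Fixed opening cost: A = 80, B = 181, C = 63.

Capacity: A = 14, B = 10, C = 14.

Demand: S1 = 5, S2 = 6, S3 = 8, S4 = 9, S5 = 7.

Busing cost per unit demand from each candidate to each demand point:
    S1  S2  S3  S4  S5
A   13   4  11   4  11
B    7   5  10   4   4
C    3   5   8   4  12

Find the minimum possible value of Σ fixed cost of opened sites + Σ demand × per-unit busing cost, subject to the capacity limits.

Open {A, B, C}; cheapest assignment that respects the capacities:
  A (cap 14, load 14): S2, S3 — cost 6×4 + 8×11 = 112
  B (cap 10, load 7): S5 — cost 7×4 = 28
  C (cap 14, load 14): S1, S4 — cost 5×3 + 9×4 = 51
  Shipping 191, fixed 324 → total 515.
  Any other capacity-feasible assignment to {A, B, C} ships for at least 191.
Total demand is 35 and no other set of sites has combined capacity ≥ 35, so {A, B, C} is the only feasible choice of open sites. Minimum: 515.

515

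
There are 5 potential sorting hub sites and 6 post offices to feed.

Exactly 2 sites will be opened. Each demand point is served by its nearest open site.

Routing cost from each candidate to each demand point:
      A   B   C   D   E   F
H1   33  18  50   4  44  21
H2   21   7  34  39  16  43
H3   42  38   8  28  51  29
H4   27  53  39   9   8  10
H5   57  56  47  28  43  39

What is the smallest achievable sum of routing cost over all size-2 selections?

Open {H2, H4}.
  A→H2 21, B→H2 7, C→H2 34, D→H4 9, E→H4 8, F→H4 10  ⇒ total 89.
Compare {H3, H4}: total 100.
Compare {H1, H2}: total 103.
No size-2 selection does better; minimum is 89.

89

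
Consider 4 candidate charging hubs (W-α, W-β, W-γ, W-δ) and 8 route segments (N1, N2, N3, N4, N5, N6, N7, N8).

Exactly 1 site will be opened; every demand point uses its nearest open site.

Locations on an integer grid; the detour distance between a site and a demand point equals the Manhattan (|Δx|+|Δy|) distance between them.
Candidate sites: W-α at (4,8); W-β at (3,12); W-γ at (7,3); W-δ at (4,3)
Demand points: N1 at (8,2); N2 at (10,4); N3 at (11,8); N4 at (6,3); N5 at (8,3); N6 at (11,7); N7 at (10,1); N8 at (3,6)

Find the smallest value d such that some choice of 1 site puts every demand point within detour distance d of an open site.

Open {W-γ}.
  Farthest demand point is N3 at detour distance 9 (to W-γ); all others are ≤ 9.
With {W-δ} the worst case is 12.
With {W-α} the worst case is 13.
No size-1 selection achieves below 9.

9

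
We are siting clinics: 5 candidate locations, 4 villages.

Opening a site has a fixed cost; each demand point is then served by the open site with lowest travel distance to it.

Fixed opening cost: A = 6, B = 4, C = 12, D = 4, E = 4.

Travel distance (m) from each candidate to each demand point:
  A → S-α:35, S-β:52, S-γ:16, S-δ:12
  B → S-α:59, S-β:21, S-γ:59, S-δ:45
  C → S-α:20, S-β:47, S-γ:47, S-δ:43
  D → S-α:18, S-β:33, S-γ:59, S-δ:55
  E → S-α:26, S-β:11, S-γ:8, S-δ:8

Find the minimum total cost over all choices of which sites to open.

Open {D, E}: assign each demand point to its cheapest open site.
  S-α→D 18, S-β→E 11, S-γ→E 8, S-δ→E 8
  travel distance 45, fixed 8 → total 53.
Compare {E}: travel distance 53 + fixed 4 = 57.
Compare {B, D, E}: travel distance 45 + fixed 12 = 57.
Compare {A, D, E}: travel distance 45 + fixed 14 = 59.
All other subsets cost ≥ 57. Minimum total cost: 53.

53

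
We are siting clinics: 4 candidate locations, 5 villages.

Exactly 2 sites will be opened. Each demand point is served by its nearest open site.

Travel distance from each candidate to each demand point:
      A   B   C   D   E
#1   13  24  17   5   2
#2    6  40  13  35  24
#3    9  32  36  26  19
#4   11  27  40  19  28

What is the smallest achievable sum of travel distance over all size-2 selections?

50

Open {#1, #2}.
  A→#2 6, B→#1 24, C→#2 13, D→#1 5, E→#1 2  ⇒ total 50.
Compare {#1, #3}: total 57.
Compare {#1, #4}: total 59.
No size-2 selection does better; minimum is 50.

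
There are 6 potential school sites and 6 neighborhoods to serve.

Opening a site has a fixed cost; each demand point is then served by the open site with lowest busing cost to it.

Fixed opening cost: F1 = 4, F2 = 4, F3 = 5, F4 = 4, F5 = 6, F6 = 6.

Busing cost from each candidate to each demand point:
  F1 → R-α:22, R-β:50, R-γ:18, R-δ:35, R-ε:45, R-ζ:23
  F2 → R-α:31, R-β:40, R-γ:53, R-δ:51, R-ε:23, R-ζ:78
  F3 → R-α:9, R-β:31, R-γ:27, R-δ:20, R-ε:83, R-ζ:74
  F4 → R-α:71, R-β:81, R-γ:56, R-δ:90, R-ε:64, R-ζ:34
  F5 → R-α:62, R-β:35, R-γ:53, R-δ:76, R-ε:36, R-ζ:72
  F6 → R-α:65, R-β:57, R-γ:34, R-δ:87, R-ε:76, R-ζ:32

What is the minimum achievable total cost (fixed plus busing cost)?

Open {F1, F2, F3}: assign each demand point to its cheapest open site.
  R-α→F3 9, R-β→F3 31, R-γ→F1 18, R-δ→F3 20, R-ε→F2 23, R-ζ→F1 23
  busing cost 124, fixed 13 → total 137.
Compare {F1, F2, F3, F4}: busing cost 124 + fixed 17 = 141.
Compare {F1, F2, F3, F5}: busing cost 124 + fixed 19 = 143.
Compare {F1, F2, F3, F6}: busing cost 124 + fixed 19 = 143.
All other subsets cost ≥ 141. Minimum total cost: 137.

137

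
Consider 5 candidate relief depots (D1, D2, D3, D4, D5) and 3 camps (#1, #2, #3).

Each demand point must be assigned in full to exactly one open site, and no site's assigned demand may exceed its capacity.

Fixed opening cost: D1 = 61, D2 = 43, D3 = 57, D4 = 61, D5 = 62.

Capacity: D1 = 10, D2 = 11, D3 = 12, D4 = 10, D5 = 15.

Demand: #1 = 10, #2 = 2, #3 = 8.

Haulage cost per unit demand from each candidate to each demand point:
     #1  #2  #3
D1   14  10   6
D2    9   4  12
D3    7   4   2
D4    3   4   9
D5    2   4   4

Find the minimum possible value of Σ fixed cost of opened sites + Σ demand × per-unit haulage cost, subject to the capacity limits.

Open {D3, D5}; cheapest assignment that respects the capacities:
  D3 (cap 12, load 10): #2, #3 — cost 2×4 + 8×2 = 24
  D5 (cap 15, load 10): #1 — cost 10×2 = 20
  Shipping 44, fixed 119 → total 163.
  Any other capacity-feasible assignment to {D3, D5} ships for at least 44.
Compare {D3, D4}: its best feasible assignment gives total 172.
Compare {D4, D5}: its best feasible assignment gives total 193.
Every other set of open sites that can feasibly serve all demand totals ≥ 172 even under its best assignment. Minimum: 163.

163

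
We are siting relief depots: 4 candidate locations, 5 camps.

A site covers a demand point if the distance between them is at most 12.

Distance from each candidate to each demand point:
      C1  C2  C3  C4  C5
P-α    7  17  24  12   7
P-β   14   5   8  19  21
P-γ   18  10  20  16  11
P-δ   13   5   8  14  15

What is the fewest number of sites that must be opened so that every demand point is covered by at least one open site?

2

Coverage sets (demand points within 12 of each site):
  P-α: {C1, C4, C5}
  P-β: {C2, C3}
  P-γ: {C2, C5}
  P-δ: {C2, C3}
No single site covers all 5 demand points.
But {P-α, P-β} covers everything, so the minimum is 2.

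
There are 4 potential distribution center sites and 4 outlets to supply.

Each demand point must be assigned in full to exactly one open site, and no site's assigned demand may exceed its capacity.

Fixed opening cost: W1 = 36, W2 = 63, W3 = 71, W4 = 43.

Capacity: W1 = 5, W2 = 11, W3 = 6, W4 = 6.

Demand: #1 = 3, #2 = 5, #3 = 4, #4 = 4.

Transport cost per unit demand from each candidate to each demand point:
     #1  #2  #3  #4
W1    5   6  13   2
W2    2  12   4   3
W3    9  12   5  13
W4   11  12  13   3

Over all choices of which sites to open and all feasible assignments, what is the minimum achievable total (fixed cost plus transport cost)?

163

Open {W1, W2}; cheapest assignment that respects the capacities:
  W1 (cap 5, load 5): #2 — cost 5×6 = 30
  W2 (cap 11, load 11): #1, #3, #4 — cost 3×2 + 4×4 + 4×3 = 34
  Shipping 64, fixed 99 → total 163.
  Any other capacity-feasible assignment to {W1, W2} ships for at least 64.
Compare {W2, W4}: its best feasible assignment gives total 200.
Compare {W1, W2, W4}: its best feasible assignment gives total 206.
Every other set of open sites that can feasibly serve all demand totals ≥ 200 even under its best assignment. Minimum: 163.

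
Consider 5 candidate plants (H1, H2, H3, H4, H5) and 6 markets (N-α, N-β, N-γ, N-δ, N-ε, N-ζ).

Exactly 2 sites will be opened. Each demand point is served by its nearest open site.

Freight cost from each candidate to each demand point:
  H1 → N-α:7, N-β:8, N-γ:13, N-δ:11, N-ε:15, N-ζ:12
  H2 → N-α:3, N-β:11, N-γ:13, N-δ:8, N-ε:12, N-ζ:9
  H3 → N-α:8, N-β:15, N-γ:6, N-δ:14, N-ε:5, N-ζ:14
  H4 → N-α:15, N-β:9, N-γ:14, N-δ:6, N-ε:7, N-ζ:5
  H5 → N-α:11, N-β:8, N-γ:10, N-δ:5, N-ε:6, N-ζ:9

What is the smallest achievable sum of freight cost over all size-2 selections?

Open {H3, H4}.
  N-α→H3 8, N-β→H4 9, N-γ→H3 6, N-δ→H4 6, N-ε→H3 5, N-ζ→H4 5  ⇒ total 39.
Compare {H2, H5}: total 41.
Compare {H3, H5}: total 41.
No size-2 selection does better; minimum is 39.

39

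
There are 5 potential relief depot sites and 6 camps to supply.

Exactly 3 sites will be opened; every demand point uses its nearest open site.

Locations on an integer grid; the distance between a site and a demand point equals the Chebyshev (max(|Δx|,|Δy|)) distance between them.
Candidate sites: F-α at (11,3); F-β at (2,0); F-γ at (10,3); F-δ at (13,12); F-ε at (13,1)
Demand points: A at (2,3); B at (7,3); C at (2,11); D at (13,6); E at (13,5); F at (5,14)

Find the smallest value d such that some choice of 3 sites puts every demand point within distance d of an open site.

Open {F-α, F-γ, F-δ}.
  Farthest demand point is A at distance 8 (to F-γ); all others are ≤ 8.
With {F-β, F-γ, F-δ} the worst case is 8.
With {F-γ, F-δ, F-ε} the worst case is 8.
No size-3 selection achieves below 8.

8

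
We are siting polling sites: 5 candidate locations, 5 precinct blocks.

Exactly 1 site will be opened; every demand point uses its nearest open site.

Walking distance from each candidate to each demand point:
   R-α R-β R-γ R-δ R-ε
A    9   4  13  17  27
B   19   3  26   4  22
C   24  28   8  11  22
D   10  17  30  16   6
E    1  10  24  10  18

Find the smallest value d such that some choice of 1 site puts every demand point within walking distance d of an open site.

Open {E}.
  Farthest demand point is R-γ at walking distance 24 (to E); all others are ≤ 24.
With {B} the worst case is 26.
With {A} the worst case is 27.
No size-1 selection achieves below 24.

24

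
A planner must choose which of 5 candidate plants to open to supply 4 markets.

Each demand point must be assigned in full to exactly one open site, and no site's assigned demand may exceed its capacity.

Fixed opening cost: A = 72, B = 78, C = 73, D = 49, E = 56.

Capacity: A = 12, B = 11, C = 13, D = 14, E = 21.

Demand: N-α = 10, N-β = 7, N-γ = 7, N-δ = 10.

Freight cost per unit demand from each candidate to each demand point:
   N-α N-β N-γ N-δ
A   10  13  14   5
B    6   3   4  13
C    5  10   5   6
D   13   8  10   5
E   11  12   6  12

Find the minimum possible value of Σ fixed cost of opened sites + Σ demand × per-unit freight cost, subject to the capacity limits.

404

Open {C, D, E}; cheapest assignment that respects the capacities:
  C (cap 13, load 10): N-α — cost 10×5 = 50
  D (cap 14, load 10): N-δ — cost 10×5 = 50
  E (cap 21, load 14): N-β, N-γ — cost 7×12 + 7×6 = 126
  Shipping 226, fixed 178 → total 404.
  Any other capacity-feasible assignment to {C, D, E} ships for at least 226.
Compare {B, D, E}: its best feasible assignment gives total 406.
Compare {B, C, D, E}: its best feasible assignment gives total 419.
Every other set of open sites that can feasibly serve all demand totals ≥ 406 even under its best assignment. Minimum: 404.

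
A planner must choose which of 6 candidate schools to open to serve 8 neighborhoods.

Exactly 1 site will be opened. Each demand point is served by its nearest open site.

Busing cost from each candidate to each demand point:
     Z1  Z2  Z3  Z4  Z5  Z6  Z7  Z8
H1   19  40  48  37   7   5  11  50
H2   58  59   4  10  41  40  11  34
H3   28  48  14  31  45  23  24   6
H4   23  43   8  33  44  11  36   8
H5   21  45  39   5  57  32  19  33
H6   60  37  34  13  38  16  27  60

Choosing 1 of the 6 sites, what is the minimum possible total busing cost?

206

Open {H4}.
  Z1→H4 23, Z2→H4 43, Z3→H4 8, Z4→H4 33, Z5→H4 44, Z6→H4 11, Z7→H4 36, Z8→H4 8  ⇒ total 206.
Compare {H1}: total 217.
Compare {H3}: total 219.
No size-1 selection does better; minimum is 206.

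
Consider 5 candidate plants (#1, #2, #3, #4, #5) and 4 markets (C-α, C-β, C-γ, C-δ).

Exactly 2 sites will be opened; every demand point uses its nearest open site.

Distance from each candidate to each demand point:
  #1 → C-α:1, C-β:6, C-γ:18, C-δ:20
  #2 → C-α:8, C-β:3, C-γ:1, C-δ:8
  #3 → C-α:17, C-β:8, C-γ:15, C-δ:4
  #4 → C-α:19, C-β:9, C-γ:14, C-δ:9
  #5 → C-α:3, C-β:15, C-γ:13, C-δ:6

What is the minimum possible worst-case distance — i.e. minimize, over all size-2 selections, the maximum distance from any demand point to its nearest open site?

6

Open {#2, #5}.
  Farthest demand point is C-δ at distance 6 (to #5); all others are ≤ 6.
With {#1, #2} the worst case is 8.
With {#2, #3} the worst case is 8.
No size-2 selection achieves below 6.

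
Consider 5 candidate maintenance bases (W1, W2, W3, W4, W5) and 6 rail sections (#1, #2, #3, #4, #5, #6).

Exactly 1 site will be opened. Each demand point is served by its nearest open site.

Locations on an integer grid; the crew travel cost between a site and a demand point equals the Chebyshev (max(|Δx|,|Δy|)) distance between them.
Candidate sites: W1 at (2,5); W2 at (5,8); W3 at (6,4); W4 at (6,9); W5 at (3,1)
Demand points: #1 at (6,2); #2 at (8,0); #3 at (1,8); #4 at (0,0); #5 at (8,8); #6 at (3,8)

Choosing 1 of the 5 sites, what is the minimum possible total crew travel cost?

25

Open {W3}.
  #1→W3 2, #2→W3 4, #3→W3 5, #4→W3 6, #5→W3 4, #6→W3 4  ⇒ total 25.
Compare {W1}: total 27.
Compare {W2}: total 31.
No size-1 selection does better; minimum is 25.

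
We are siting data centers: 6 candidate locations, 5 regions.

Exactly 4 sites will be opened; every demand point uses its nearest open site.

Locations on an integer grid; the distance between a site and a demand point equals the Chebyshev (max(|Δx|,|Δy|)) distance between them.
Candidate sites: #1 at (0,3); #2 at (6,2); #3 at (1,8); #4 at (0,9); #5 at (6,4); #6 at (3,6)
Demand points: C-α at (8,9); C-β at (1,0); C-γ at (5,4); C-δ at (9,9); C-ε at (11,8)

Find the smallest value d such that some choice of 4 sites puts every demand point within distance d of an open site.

5

Open {#1, #2, #3, #5}.
  Farthest demand point is C-α at distance 5 (to #5); all others are ≤ 5.
With {#1, #2, #4, #5} the worst case is 5.
With {#1, #2, #5, #6} the worst case is 5.
No size-4 selection achieves below 5.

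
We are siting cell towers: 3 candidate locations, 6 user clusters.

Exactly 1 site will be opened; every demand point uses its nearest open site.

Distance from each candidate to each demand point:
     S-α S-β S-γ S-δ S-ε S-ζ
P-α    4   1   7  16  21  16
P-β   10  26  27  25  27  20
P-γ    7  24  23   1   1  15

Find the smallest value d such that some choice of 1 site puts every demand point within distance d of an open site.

21

Open {P-α}.
  Farthest demand point is S-ε at distance 21 (to P-α); all others are ≤ 21.
With {P-γ} the worst case is 24.
With {P-β} the worst case is 27.
No size-1 selection achieves below 21.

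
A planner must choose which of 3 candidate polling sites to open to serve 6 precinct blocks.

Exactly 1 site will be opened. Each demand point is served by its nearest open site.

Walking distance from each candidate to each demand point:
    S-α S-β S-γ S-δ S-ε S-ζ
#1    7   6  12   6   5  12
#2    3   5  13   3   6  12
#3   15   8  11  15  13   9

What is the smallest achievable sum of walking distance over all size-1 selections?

Open {#2}.
  S-α→#2 3, S-β→#2 5, S-γ→#2 13, S-δ→#2 3, S-ε→#2 6, S-ζ→#2 12  ⇒ total 42.
Compare {#1}: total 48.
Compare {#3}: total 71.

42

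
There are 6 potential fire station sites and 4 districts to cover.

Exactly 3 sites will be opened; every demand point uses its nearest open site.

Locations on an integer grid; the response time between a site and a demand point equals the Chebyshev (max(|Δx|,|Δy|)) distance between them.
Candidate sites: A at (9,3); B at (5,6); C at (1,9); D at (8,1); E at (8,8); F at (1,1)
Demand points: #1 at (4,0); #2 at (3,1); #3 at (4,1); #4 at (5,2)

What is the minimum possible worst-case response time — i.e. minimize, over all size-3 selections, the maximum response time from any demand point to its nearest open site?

Open {A, D, F}.
  Farthest demand point is #1 at response time 3 (to F); all others are ≤ 3.
With {B, D, F} the worst case is 3.
With {C, D, F} the worst case is 3.
No size-3 selection achieves below 3.

3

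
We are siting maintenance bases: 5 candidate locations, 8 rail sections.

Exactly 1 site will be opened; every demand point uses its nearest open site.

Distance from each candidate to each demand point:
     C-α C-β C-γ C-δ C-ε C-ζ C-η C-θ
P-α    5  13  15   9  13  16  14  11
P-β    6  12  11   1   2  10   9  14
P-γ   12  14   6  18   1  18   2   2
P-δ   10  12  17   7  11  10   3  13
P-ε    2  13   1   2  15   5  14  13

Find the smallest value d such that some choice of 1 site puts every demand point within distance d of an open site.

Open {P-β}.
  Farthest demand point is C-θ at distance 14 (to P-β); all others are ≤ 14.
With {P-ε} the worst case is 15.
With {P-α} the worst case is 16.
No size-1 selection achieves below 14.

14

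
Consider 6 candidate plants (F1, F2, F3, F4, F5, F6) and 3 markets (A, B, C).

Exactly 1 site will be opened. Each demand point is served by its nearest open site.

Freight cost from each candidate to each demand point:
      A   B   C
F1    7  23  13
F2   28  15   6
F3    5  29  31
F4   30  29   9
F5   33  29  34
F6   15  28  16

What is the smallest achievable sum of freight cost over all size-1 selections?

Open {F1}.
  A→F1 7, B→F1 23, C→F1 13  ⇒ total 43.
Compare {F2}: total 49.
Compare {F6}: total 59.
No size-1 selection does better; minimum is 43.

43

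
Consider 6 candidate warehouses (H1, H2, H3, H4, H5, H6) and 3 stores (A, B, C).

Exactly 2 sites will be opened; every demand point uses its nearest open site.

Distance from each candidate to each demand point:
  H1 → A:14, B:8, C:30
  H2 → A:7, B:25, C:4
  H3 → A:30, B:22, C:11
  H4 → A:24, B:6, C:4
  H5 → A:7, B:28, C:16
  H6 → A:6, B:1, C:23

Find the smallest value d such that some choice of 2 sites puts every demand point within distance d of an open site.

6

Open {H2, H6}.
  Farthest demand point is A at distance 6 (to H6); all others are ≤ 6.
With {H4, H6} the worst case is 6.
With {H2, H4} the worst case is 7.
No size-2 selection achieves below 6.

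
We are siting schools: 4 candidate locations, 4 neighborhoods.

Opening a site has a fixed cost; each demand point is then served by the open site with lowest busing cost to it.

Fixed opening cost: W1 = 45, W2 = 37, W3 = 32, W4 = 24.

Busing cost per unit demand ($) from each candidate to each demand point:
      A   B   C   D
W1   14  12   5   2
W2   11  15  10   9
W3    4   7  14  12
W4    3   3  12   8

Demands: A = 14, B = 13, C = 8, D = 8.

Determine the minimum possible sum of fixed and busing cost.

206

Open {W1, W4}: assign each demand point to its cheapest open site.
  A→W4 14×3=42, B→W4 13×3=39, C→W1 8×5=40, D→W1 8×2=16
  busing cost 137, fixed 69 → total 206.
Compare {W1, W3, W4}: busing cost 137 + fixed 101 = 238.
Compare {W1, W2, W4}: busing cost 137 + fixed 106 = 243.
Compare {W4}: busing cost 241 + fixed 24 = 265.
All other subsets cost ≥ 238. Minimum total cost: 206.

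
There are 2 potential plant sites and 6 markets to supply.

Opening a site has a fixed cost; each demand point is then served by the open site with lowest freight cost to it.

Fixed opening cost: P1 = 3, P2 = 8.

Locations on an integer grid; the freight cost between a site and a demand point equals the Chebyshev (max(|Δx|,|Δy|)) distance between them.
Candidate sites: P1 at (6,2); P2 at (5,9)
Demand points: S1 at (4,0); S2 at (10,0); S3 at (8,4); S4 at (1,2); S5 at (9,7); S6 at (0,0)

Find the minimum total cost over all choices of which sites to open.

27

Open {P1}: assign each demand point to its cheapest open site.
  S1→P1 2, S2→P1 4, S3→P1 2, S4→P1 5, S5→P1 5, S6→P1 6
  freight cost 24, fixed 3 → total 27.
Compare {P1, P2}: freight cost 23 + fixed 11 = 34.
Compare {P2}: freight cost 43 + fixed 8 = 51.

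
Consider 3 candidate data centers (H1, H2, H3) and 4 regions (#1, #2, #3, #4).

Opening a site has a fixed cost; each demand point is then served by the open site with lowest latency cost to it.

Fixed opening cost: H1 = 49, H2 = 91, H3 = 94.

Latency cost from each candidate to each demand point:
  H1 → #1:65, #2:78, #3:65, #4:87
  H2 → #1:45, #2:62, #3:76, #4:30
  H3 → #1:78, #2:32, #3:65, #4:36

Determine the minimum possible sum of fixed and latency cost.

Open {H2}: assign each demand point to its cheapest open site.
  #1→H2 45, #2→H2 62, #3→H2 76, #4→H2 30
  latency cost 213, fixed 91 → total 304.
Compare {H3}: latency cost 211 + fixed 94 = 305.
Compare {H1, H3}: latency cost 198 + fixed 143 = 341.
Compare {H1, H2}: latency cost 202 + fixed 140 = 342.
All other subsets cost ≥ 305. Minimum total cost: 304.

304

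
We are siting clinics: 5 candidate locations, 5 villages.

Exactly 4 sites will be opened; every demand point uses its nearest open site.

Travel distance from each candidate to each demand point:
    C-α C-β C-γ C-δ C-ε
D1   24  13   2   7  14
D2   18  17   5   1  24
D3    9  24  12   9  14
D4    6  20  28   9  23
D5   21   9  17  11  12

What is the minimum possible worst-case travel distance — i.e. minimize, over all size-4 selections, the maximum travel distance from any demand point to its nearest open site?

Open {D1, D2, D3, D5}.
  Farthest demand point is C-ε at travel distance 12 (to D5); all others are ≤ 12.
With {D1, D2, D4, D5} the worst case is 12.
With {D1, D3, D4, D5} the worst case is 12.
No size-4 selection achieves below 12.

12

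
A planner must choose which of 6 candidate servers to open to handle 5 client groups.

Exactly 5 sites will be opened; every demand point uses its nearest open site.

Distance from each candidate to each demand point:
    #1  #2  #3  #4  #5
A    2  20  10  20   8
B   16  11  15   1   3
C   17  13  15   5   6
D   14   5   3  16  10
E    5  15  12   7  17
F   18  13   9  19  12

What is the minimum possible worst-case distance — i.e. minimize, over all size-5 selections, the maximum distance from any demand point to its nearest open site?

5

Open {A, B, C, D, E}.
  Farthest demand point is #2 at distance 5 (to D); all others are ≤ 5.
With {A, B, C, D, F} the worst case is 5.
With {A, B, D, E, F} the worst case is 5.
No size-5 selection achieves below 5.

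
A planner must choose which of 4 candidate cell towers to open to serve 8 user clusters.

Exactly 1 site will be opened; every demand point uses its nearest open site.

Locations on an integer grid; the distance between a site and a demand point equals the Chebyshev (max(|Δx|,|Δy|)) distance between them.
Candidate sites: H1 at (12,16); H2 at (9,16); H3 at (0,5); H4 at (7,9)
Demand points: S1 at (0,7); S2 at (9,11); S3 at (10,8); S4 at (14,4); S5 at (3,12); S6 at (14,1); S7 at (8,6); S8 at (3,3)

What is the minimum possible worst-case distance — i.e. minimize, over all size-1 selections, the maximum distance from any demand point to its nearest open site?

8

Open {H4}.
  Farthest demand point is S6 at distance 8 (to H4); all others are ≤ 8.
With {H3} the worst case is 14.
With {H1} the worst case is 15.
No size-1 selection achieves below 8.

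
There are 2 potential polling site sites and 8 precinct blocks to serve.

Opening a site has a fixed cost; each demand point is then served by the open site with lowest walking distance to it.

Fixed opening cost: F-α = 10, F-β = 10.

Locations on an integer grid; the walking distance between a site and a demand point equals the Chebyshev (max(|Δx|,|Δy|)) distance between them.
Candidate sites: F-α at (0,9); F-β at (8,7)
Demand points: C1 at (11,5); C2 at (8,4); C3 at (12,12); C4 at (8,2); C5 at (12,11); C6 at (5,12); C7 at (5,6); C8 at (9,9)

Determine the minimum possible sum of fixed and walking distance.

Open {F-β}: assign each demand point to its cheapest open site.
  C1→F-β 3, C2→F-β 3, C3→F-β 5, C4→F-β 5, C5→F-β 4, C6→F-β 5, C7→F-β 3, C8→F-β 2
  walking distance 30, fixed 10 → total 40.
Compare {F-α, F-β}: walking distance 30 + fixed 20 = 50.
Compare {F-α}: walking distance 70 + fixed 10 = 80.

40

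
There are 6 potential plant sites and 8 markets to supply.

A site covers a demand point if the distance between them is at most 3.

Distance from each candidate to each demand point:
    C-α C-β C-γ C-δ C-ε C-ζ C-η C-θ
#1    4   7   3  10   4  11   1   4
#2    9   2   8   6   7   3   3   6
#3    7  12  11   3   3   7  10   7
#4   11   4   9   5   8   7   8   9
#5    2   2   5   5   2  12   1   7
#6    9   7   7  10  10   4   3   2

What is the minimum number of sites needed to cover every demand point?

Coverage sets (demand points within 3 of each site):
  #1: {C-γ, C-η}
  #2: {C-β, C-ζ, C-η}
  #3: {C-δ, C-ε}
  #4: {}
  #5: {C-α, C-β, C-ε, C-η}
  #6: {C-η, C-θ}
No 4 sites suffice: every size-4 union leaves at least one demand point uncovered.
But {#1, #2, #3, #5, #6} covers everything, so the minimum is 5.

5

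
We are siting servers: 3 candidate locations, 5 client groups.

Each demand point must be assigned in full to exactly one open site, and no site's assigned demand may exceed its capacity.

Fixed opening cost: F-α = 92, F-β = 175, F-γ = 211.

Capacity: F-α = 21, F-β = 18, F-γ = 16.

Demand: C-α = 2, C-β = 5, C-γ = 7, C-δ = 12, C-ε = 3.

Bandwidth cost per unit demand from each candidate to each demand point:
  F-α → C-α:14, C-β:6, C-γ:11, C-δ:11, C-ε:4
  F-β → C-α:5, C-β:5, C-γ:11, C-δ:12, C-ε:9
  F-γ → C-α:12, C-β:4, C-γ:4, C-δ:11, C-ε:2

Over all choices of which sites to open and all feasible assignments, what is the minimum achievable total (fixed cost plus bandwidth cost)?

Open {F-α, F-γ}; cheapest assignment that respects the capacities:
  F-α (cap 21, load 14): C-α, C-δ — cost 2×14 + 12×11 = 160
  F-γ (cap 16, load 15): C-β, C-γ, C-ε — cost 5×4 + 7×4 + 3×2 = 54
  Shipping 214, fixed 303 → total 517.
  Any other capacity-feasible assignment to {F-α, F-γ} ships for at least 214.
Compare {F-α, F-β}: its best feasible assignment gives total 523.
Compare {F-β, F-γ}: its best feasible assignment gives total 594.
Every other set of open sites that can feasibly serve all demand totals ≥ 523 even under its best assignment. Minimum: 517.

517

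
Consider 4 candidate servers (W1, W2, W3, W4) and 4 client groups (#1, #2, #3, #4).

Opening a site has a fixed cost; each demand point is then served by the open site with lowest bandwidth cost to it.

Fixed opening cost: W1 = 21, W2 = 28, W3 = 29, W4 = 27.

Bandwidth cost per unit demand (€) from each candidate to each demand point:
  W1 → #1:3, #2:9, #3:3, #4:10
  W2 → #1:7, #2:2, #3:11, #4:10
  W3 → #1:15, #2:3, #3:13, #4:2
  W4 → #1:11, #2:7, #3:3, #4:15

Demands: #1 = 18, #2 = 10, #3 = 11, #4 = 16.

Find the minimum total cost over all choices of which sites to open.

199

Open {W1, W3}: assign each demand point to its cheapest open site.
  #1→W1 18×3=54, #2→W3 10×3=30, #3→W1 11×3=33, #4→W3 16×2=32
  bandwidth cost 149, fixed 50 → total 199.
Compare {W1, W2, W3}: bandwidth cost 139 + fixed 78 = 217.
Compare {W1, W3, W4}: bandwidth cost 149 + fixed 77 = 226.
Compare {W1, W2, W3, W4}: bandwidth cost 139 + fixed 105 = 244.
All other subsets cost ≥ 217. Minimum total cost: 199.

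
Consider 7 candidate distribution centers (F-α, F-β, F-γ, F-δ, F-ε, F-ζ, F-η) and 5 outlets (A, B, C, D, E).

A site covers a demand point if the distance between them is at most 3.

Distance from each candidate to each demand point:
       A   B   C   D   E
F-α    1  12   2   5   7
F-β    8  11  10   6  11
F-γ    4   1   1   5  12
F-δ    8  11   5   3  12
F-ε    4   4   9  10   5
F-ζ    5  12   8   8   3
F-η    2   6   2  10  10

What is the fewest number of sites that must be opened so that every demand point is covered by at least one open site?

4

Coverage sets (demand points within 3 of each site):
  F-α: {A, C}
  F-β: {}
  F-γ: {B, C}
  F-δ: {D}
  F-ε: {}
  F-ζ: {E}
  F-η: {A, C}
No 3 sites suffice: every size-3 union leaves at least one demand point uncovered.
But {F-α, F-γ, F-δ, F-ζ} covers everything, so the minimum is 4.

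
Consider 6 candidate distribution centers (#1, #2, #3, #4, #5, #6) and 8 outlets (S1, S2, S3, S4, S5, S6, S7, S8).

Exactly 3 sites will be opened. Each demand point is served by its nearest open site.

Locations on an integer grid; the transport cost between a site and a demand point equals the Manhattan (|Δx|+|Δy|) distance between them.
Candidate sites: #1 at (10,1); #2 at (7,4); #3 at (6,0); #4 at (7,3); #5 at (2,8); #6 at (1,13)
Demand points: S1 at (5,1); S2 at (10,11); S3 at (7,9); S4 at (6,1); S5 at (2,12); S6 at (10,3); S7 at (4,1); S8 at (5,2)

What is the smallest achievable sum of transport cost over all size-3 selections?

Open {#2, #3, #6}.
  S1→#3 2, S2→#2 10, S3→#2 5, S4→#3 1, S5→#6 2, S6→#2 4, S7→#3 3, S8→#3 3  ⇒ total 30.
Compare {#1, #3, #5}: total 31.
Compare {#3, #4, #6}: total 31.
No size-3 selection does better; minimum is 30.

30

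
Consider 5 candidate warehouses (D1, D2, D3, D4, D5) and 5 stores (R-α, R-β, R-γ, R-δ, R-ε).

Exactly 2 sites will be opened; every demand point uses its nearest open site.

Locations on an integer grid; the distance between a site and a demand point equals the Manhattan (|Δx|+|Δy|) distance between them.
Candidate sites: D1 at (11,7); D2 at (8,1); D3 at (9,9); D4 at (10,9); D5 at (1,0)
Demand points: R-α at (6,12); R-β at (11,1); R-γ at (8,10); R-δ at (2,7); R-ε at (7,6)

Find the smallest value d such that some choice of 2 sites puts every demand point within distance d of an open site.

9

Open {D1, D3}.
  Farthest demand point is R-δ at distance 9 (to D1); all others are ≤ 9.
With {D1, D4} the worst case is 9.
With {D2, D3} the worst case is 9.
No size-2 selection achieves below 9.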